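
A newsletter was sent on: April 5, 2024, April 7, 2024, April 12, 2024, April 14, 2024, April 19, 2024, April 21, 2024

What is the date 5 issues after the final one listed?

May 10, 2024

Gaps: 2, 5, 2, 5, 2 days — not constant, but cyclic with period 2.
The events fall on every Friday and Sunday.
Next Friday: April 26, 2024.
Next Sunday: April 28, 2024.
Next Friday: May 3, 2024.
The following Sunday is May 5, 2024.
Next Friday: May 10, 2024.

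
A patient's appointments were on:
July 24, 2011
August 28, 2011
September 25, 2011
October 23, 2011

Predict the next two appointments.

These are Sundays at 28- or 35-day spacing (35, 28, 28).
The pattern: 4th Sunday of the month.
4th Sunday of November 2011: November 27, 2011.
December 2011 — 4th Sunday is December 25, 2011.

November 27, 2011; December 25, 2011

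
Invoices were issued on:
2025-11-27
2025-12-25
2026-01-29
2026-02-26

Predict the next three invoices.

2026-03-26, 2026-04-30, 2026-05-28

These are Thursdays with 28, 35, 28-day gaps.
Each is the final Thursday of its month — 2026-01-29 is past the 28th, so '4th Thursday' doesn't fit.
March 2026 ends with Thursday 2026-03-26.
April 2026 ends with Thursday 2026-04-30.
Last Thursday of May 2026: 2026-05-28.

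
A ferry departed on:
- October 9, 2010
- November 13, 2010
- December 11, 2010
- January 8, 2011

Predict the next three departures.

Gaps: 35, 28, 28 days — a mix of 28 and 35. Every date is a Saturday.
Each is the 2nd Saturday of its month.
February 2011 — 2nd Saturday is February 12, 2011.
March 2011 — 2nd Saturday is March 12, 2011.
2nd Saturday of April 2011: April 9, 2011.

February 12, 2011; March 12, 2011; April 9, 2011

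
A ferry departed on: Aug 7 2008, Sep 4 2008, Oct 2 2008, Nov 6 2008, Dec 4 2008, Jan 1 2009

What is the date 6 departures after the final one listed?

Jul 2 2009

All dates are Thursdays, 28, 28, 35, 28, 28 days apart.
Specifically, the 1st Thursday of each month.
1st Thursday of February 2009: Feb 5 2009.
1st Thursday of March 2009: Mar 5 2009.
1st Thursday of April 2009: Apr 2 2009.
May 2009 — 1st Thursday is May 7 2009.
1st Thursday of June 2009: Jun 4 2009.
1st Thursday of July 2009: Jul 2 2009.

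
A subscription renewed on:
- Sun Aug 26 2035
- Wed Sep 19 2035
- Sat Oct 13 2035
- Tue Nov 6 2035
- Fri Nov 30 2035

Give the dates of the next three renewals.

The spacing is 24, 24, 24, 24 days — always 24 days.
Fri Nov 30 2035 + 24 days = Mon Dec 24 2035.
Mon Dec 24 2035 + 24 days = Thu Jan 17 2036.
Thu Jan 17 2036 + 24 days = Sun Feb 10 2036.

Mon Dec 24 2035, Thu Jan 17 2036, Sun Feb 10 2036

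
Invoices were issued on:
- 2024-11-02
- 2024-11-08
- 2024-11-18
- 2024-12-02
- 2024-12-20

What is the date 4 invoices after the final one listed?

2025-04-11

The spacing grows by 4 each time: 6, 10, 14, 18 days.
Next gap: 22 days. 2024-12-20 + 22 days = 2025-01-11.
Next gap: 26 days. 2025-01-11 + 26 days = 2025-02-06.
Next gap: 30 days. 2025-02-06 + 30 days = 2025-03-08.
Next gap: 34 days. 2025-03-08 + 34 days = 2025-04-11.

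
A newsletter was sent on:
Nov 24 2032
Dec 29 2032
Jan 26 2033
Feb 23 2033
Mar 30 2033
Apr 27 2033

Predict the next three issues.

Every date is a Wednesday; gaps 35, 28, 28, 35, 28 days.
Each is the last Wednesday of its month (at least one falls on the 29th or later, ruling out '4th Wednesday').
May 2033 ends with Wednesday May 25 2033.
June 2033 ends with Wednesday Jun 29 2033.
July 2033 ends with Wednesday Jul 27 2033.

May 25 2033, Jun 29 2033, Jul 27 2033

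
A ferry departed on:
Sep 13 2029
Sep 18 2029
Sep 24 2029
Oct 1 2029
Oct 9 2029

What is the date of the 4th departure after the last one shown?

Nov 20 2029

Intervals are 5, 6, 7, 8 days — an arithmetic progression with common difference 1.
Next gap: 9 days. Oct 9 2029 + 9 days = Oct 18 2029.
Next gap: 10 days. Oct 18 2029 + 10 days = Oct 28 2029.
Next gap: 11 days. Oct 28 2029 + 11 days = Nov 8 2029.
Next gap: 12 days. Nov 8 2029 + 12 days = Nov 20 2029.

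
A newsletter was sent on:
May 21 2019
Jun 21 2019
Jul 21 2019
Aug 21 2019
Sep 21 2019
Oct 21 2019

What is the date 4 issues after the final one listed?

Feb 21 2020

Each date is the 21st; the gaps (31, 30, 31, 31, 30) track the month lengths.
The rule is the 21st of each month.
November 2019: Nov 21 2019.
December 2019: Dec 21 2019.
Next: January 2020 → Jan 21 2020.
Next: February 2020 → Feb 21 2020.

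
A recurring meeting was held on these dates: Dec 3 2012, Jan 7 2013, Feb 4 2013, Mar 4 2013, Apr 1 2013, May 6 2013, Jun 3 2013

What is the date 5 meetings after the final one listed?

Nov 4 2013

All dates are Mondays, 35, 28, 28, 28, 35, 28 days apart.
Specifically, the 1st Monday of each month.
July 2013 — 1st Monday is Jul 1 2013.
August 2013 — 1st Monday is Aug 5 2013.
September 2013 — 1st Monday is Sep 2 2013.
October 2013 — 1st Monday is Oct 7 2013.
November 2013 — 1st Monday is Nov 4 2013.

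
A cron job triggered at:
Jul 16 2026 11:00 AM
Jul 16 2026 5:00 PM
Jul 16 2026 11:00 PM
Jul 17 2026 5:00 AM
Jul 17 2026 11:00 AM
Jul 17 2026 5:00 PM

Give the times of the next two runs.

The interval is a steady 6 hours (6, 6, 6, 6, 6).
Jul 17 2026 5:00 PM + 6 h = Jul 17 2026 11:00 PM.
Jul 17 2026 11:00 PM + 6 h = Jul 18 2026 5:00 AM.

Jul 17 2026 11:00 PM, Jul 18 2026 5:00 AM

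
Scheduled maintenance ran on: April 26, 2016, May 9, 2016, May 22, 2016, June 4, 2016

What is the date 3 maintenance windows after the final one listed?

July 13, 2016

Gaps between consecutive events: 13, 13, 13 days — a constant 13-day interval.
June 4, 2016 + 13 days = June 17, 2016.
June 17, 2016 + 13 days = June 30, 2016.
June 30, 2016 + 13 days = July 13, 2016.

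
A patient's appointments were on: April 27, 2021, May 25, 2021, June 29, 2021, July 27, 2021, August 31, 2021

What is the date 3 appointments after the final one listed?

All Tuesdays; the gaps (28, 35, 28, 35) vary with month length.
This is the last Tuesday of each month.
Last Tuesday of September 2021: September 28, 2021.
October 2021 ends with Tuesday October 26, 2021.
Last Tuesday of November 2021: November 30, 2021.

November 30, 2021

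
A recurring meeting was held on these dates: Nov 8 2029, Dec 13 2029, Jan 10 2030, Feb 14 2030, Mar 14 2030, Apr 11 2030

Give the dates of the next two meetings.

May 9 2030, Jun 13 2030

All dates are Thursdays, 35, 28, 35, 28, 28 days apart.
Specifically, the 2nd Thursday of each month.
May 2030 — 2nd Thursday is May 9 2030.
June 2030 — 2nd Thursday is Jun 13 2030.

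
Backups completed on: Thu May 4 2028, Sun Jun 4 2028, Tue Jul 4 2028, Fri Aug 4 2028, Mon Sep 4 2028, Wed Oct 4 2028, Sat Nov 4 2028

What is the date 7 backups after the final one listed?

The day-of-month is always 4 (31, 30, 31, 31, 30, 31 days between events).
So this recurs on the 4th of each month.
Next: December 2028 → Mon Dec 4 2028.
Next: January 2029 → Thu Jan 4 2029.
February 2029: Sun Feb 4 2029.
March 2029: Sun Mar 4 2029.
Next: April 2029 → Wed Apr 4 2029.
May 2029: Fri May 4 2029.
June 2029: Mon Jun 4 2029.

Mon Jun 4 2029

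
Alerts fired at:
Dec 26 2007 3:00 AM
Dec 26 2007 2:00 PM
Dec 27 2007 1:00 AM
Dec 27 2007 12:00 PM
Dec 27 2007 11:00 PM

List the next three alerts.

Spacing: 11, 11, 11, 11 h — constant 11 h.
Dec 27 2007 11:00 PM + 11 h = Dec 28 2007 10:00 AM.
Dec 28 2007 10:00 AM + 11 h = Dec 28 2007 9:00 PM.
Dec 28 2007 9:00 PM + 11 h = Dec 29 2007 8:00 AM.

Dec 28 2007 10:00 AM, Dec 28 2007 9:00 PM, Dec 29 2007 8:00 AM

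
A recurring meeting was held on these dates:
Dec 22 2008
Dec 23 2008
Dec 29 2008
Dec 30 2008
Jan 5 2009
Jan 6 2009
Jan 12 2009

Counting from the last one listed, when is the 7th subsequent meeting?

Feb 3 2009

The gap pattern 1, 6, 1, 6, 1, 6 repeats every 2 events.
These are the Mondays and Tuesdays of each week.
Next Tuesday: Jan 13 2009.
Next Monday: Jan 19 2009.
The following Tuesday is Jan 20 2009.
Next Monday: Jan 26 2009.
The following Tuesday is Jan 27 2009.
Next Monday: Feb 2 2009.
Next Tuesday: Feb 3 2009.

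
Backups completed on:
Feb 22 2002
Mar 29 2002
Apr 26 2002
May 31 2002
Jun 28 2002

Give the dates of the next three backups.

Jul 26 2002, Aug 30 2002, Sep 27 2002

All Fridays; the gaps (35, 28, 35, 28) vary with month length.
This is the last Friday of each month.
July 2002 ends with Friday Jul 26 2002.
August 2002 ends with Friday Aug 30 2002.
Last Friday of September 2002: Sep 27 2002.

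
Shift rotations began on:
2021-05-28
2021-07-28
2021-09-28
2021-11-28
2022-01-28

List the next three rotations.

2022-03-28, 2022-05-28, 2022-07-28

Gaps: 61, 62, 61, 61 days — not constant. Every event is on the 28th of the month.
Pattern: the 28th of every 2 months.
March 2022: 2022-03-28.
Next: May 2022 → 2022-05-28.
July 2022: 2022-07-28.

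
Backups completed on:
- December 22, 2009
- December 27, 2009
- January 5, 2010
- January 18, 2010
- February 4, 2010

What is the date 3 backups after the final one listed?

April 20, 2010

The spacing grows by 4 each time: 5, 9, 13, 17 days.
Next gap: 21 days. February 4, 2010 + 21 days = February 25, 2010.
Next gap: 25 days. February 25, 2010 + 25 days = March 22, 2010.
Next gap: 29 days. March 22, 2010 + 29 days = April 20, 2010.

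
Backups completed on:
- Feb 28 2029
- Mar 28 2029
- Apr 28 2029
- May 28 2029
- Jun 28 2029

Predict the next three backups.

Jul 28 2029, Aug 28 2029, Sep 28 2029

Each date is the 28th; the gaps (28, 31, 30, 31) track the month lengths.
The rule is the 28th of each month.
Next: July 2029 → Jul 28 2029.
August 2029: Aug 28 2029.
September 2029: Sep 28 2029.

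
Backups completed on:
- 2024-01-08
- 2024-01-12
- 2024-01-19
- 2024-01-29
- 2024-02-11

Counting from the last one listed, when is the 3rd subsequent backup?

2024-04-08

Intervals are 4, 7, 10, 13 days — an arithmetic progression with common difference 3.
Next gap: 16 days. 2024-02-11 + 16 days = 2024-02-27.
Next gap: 19 days. 2024-02-27 + 19 days = 2024-03-17.
Next gap: 22 days. 2024-03-17 + 22 days = 2024-04-08.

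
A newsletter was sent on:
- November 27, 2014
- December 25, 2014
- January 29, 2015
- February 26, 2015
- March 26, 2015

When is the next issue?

April 30, 2015

Every date is a Thursday; gaps 28, 35, 28, 28 days.
Each is the last Thursday of its month (at least one falls on the 29th or later, ruling out '4th Thursday').
Last Thursday of April 2015: April 30, 2015.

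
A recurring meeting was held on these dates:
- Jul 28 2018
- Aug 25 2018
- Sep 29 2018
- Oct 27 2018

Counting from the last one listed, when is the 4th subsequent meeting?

Feb 23 2019

All Saturdays; the gaps (28, 35, 28) vary with month length.
This is the last Saturday of each month.
Last Saturday of November 2018: Nov 24 2018.
December 2018 ends with Saturday Dec 29 2018.
January 2019 ends with Saturday Jan 26 2019.
February 2019 ends with Saturday Feb 23 2019.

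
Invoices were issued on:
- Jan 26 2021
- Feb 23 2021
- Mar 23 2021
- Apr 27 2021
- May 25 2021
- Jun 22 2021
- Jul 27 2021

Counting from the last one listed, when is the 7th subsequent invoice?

Gaps: 28, 28, 35, 28, 28, 35 days — a mix of 28 and 35. Every date is a Tuesday.
Each is the 4th Tuesday of its month.
4th Tuesday of August 2021: Aug 24 2021.
September 2021 — 4th Tuesday is Sep 28 2021.
4th Tuesday of October 2021: Oct 26 2021.
4th Tuesday of November 2021: Nov 23 2021.
December 2021 — 4th Tuesday is Dec 28 2021.
4th Tuesday of January 2022: Jan 25 2022.
February 2022 — 4th Tuesday is Feb 22 2022.

Feb 22 2022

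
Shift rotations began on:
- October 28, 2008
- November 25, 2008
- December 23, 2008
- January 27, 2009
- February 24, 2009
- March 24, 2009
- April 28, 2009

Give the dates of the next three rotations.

May 26, 2009; June 23, 2009; July 28, 2009

These are Tuesdays at 28- or 35-day spacing (28, 28, 35, 28, 28, 35).
The pattern: 4th Tuesday of the month.
May 2009 — 4th Tuesday is May 26, 2009.
June 2009 — 4th Tuesday is June 23, 2009.
July 2009 — 4th Tuesday is July 28, 2009.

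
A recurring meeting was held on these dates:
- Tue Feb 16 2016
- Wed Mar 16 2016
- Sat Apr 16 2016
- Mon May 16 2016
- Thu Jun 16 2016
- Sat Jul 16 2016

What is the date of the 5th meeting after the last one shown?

Fri Dec 16 2016

Each date is the 16th; the gaps (29, 31, 30, 31, 30) track the month lengths.
The rule is the 16th of each month.
August 2016: Tue Aug 16 2016.
September 2016: Fri Sep 16 2016.
Next: October 2016 → Sun Oct 16 2016.
November 2016: Wed Nov 16 2016.
Next: December 2016 → Fri Dec 16 2016.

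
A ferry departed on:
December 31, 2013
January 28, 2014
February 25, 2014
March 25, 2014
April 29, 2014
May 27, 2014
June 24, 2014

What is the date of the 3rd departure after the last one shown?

September 30, 2014

Every date is a Tuesday; gaps 28, 28, 28, 35, 28, 28 days.
Each is the last Tuesday of its month (at least one falls on the 29th or later, ruling out '4th Tuesday').
Last Tuesday of July 2014: July 29, 2014.
Last Tuesday of August 2014: August 26, 2014.
September 2014 ends with Tuesday September 30, 2014.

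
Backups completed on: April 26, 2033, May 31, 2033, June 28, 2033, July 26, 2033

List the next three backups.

These are Tuesdays with 35, 28, 28-day gaps.
Each is the final Tuesday of its month — May 31, 2033 is past the 28th, so '4th Tuesday' doesn't fit.
Last Tuesday of August 2033: August 30, 2033.
Last Tuesday of September 2033: September 27, 2033.
October 2033 ends with Tuesday October 25, 2033.

August 30, 2033; September 27, 2033; October 25, 2033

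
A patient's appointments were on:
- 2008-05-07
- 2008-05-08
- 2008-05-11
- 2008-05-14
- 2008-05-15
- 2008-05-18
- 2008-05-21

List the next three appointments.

2008-05-22, 2008-05-25, 2008-05-28

Every event lands on a Wednesday or Thursday or Sunday (gaps cycle 1, 3, 3, 1, 3, 3).
So the schedule is: every Wednesday, Thursday and Sunday.
The following Thursday is 2008-05-22.
Next Sunday: 2008-05-25.
Next Wednesday: 2008-05-28.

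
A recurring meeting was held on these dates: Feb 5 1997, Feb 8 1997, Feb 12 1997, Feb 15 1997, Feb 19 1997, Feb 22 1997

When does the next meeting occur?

The gap pattern 3, 4, 3, 4, 3 repeats every 2 events.
These are the Wednesdays and Saturdays of each week.
Next Wednesday: Feb 26 1997.

Feb 26 1997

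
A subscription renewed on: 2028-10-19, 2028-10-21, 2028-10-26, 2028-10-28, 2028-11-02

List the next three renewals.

The gap pattern 2, 5, 2, 5 repeats every 2 events.
These are the Thursdays and Saturdays of each week.
The following Saturday is 2028-11-04.
Next Thursday: 2028-11-09.
The following Saturday is 2028-11-11.

2028-11-04, 2028-11-09, 2028-11-11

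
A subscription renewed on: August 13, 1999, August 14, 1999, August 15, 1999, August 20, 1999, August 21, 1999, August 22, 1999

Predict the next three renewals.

Every event lands on a Friday or Saturday or Sunday (gaps cycle 1, 1, 5, 1, 1).
So the schedule is: every Friday, Saturday and Sunday.
The following Friday is August 27, 1999.
Next Saturday: August 28, 1999.
The following Sunday is August 29, 1999.

August 27, 1999; August 28, 1999; August 29, 1999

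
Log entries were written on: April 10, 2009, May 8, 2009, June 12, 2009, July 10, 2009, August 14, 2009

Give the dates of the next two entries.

Gaps: 28, 35, 28, 35 days — a mix of 28 and 35. Every date is a Friday.
Each is the 2nd Friday of its month.
2nd Friday of September 2009: September 11, 2009.
October 2009 — 2nd Friday is October 9, 2009.

September 11, 2009; October 9, 2009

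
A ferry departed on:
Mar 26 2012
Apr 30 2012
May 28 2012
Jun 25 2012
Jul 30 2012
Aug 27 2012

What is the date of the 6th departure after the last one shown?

Feb 25 2013

These are Mondays with 35, 28, 28, 35, 28-day gaps.
Each is the final Monday of its month — Apr 30 2012 is past the 28th, so '4th Monday' doesn't fit.
September 2012 ends with Monday Sep 24 2012.
October 2012 ends with Monday Oct 29 2012.
November 2012 ends with Monday Nov 26 2012.
December 2012 ends with Monday Dec 31 2012.
Last Monday of January 2013: Jan 28 2013.
Last Monday of February 2013: Feb 25 2013.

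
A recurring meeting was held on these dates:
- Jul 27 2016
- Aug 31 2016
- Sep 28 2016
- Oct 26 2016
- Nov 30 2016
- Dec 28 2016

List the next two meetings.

These are Wednesdays with 35, 28, 28, 35, 28-day gaps.
Each is the final Wednesday of its month — Aug 31 2016 is past the 28th, so '4th Wednesday' doesn't fit.
Last Wednesday of January 2017: Jan 25 2017.
February 2017 ends with Wednesday Feb 22 2017.

Jan 25 2017, Feb 22 2017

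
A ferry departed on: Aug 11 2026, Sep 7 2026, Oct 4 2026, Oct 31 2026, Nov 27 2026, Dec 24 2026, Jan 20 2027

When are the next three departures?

Feb 16 2027, Mar 15 2027, Apr 11 2027

Gaps between consecutive events: 27, 27, 27, 27, 27, 27 days — a constant 27-day interval.
Jan 20 2027 + 27 days = Feb 16 2027.
Feb 16 2027 + 27 days = Mar 15 2027.
Mar 15 2027 + 27 days = Apr 11 2027.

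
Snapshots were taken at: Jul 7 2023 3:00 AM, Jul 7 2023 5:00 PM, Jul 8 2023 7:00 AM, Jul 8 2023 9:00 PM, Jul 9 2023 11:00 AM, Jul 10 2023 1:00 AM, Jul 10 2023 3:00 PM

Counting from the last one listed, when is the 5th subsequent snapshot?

Gaps: 14, 14, 14, 14, 14, 14 hours — each event is 14 hours after the previous one.
Jul 10 2023 3:00 PM + 14 h = Jul 11 2023 5:00 AM.
Jul 11 2023 5:00 AM + 14 h = Jul 11 2023 7:00 PM.
Jul 11 2023 7:00 PM + 14 h = Jul 12 2023 9:00 AM.
Jul 12 2023 9:00 AM + 14 h = Jul 12 2023 11:00 PM.
Jul 12 2023 11:00 PM + 14 h = Jul 13 2023 1:00 PM.

Jul 13 2023 1:00 PM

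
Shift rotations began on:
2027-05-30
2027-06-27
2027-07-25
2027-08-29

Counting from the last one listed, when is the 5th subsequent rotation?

2028-01-30

Every date is a Sunday; gaps 28, 28, 35 days.
Each is the last Sunday of its month (at least one falls on the 29th or later, ruling out '4th Sunday').
September 2027 ends with Sunday 2027-09-26.
October 2027 ends with Sunday 2027-10-31.
Last Sunday of November 2027: 2027-11-28.
December 2027 ends with Sunday 2027-12-26.
Last Sunday of January 2028: 2028-01-30.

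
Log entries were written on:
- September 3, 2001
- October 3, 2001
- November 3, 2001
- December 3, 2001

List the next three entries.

January 3, 2002; February 3, 2002; March 3, 2002

Each date is the 3rd; the gaps (30, 31, 30) track the month lengths.
The rule is the 3rd of each month.
January 2002: January 3, 2002.
Next: February 2002 → February 3, 2002.
March 2002: March 3, 2002.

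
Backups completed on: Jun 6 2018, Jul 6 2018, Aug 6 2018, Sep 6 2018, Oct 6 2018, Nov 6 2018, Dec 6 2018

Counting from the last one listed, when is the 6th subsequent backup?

Jun 6 2019

Each date is the 6th; the gaps (30, 31, 31, 30, 31, 30) track the month lengths.
The rule is the 6th of each month.
Next: January 2019 → Jan 6 2019.
Next: February 2019 → Feb 6 2019.
March 2019: Mar 6 2019.
Next: April 2019 → Apr 6 2019.
Next: May 2019 → May 6 2019.
Next: June 2019 → Jun 6 2019.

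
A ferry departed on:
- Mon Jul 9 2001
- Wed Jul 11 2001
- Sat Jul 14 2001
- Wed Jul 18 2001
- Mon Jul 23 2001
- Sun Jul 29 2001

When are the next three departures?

Sun Aug 5 2001, Mon Aug 13 2001, Wed Aug 22 2001

Intervals are 2, 3, 4, 5, 6 days — an arithmetic progression with common difference 1.
Next gap: 7 days. Sun Jul 29 2001 + 7 days = Sun Aug 5 2001.
Next gap: 8 days. Sun Aug 5 2001 + 8 days = Mon Aug 13 2001.
Next gap: 9 days. Mon Aug 13 2001 + 9 days = Wed Aug 22 2001.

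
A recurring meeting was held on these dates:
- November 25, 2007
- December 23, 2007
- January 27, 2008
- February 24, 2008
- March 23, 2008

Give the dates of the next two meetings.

April 27, 2008; May 25, 2008

These are Sundays at 28- or 35-day spacing (28, 35, 28, 28).
The pattern: 4th Sunday of the month.
April 2008 — 4th Sunday is April 27, 2008.
May 2008 — 4th Sunday is May 25, 2008.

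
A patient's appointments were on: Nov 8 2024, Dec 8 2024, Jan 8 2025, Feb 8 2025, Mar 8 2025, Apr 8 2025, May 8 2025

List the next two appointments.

Jun 8 2025, Jul 8 2025

Gaps: 30, 31, 31, 28, 31, 30 days — not constant. Every event is on the 8th of the month.
Pattern: the 8th of each month.
June 2025: Jun 8 2025.
Next: July 2025 → Jul 8 2025.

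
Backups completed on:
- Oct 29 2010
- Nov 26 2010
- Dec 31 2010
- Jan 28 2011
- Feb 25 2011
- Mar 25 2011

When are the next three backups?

All Fridays; the gaps (28, 35, 28, 28, 28) vary with month length.
This is the last Friday of each month.
Last Friday of April 2011: Apr 29 2011.
May 2011 ends with Friday May 27 2011.
Last Friday of June 2011: Jun 24 2011.

Apr 29 2011, May 27 2011, Jun 24 2011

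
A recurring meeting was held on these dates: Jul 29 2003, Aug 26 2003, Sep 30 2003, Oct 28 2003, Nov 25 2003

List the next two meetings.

Dec 30 2003, Jan 27 2004

Every date is a Tuesday; gaps 28, 35, 28, 28 days.
Each is the last Tuesday of its month (at least one falls on the 29th or later, ruling out '4th Tuesday').
Last Tuesday of December 2003: Dec 30 2003.
Last Tuesday of January 2004: Jan 27 2004.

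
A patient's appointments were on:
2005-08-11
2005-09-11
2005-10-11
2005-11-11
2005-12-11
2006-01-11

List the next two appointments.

2006-02-11, 2006-03-11

Gaps: 31, 30, 31, 30, 31 days — not constant. Every event is on the 11th of the month.
Pattern: the 11th of each month.
February 2006: 2006-02-11.
Next: March 2006 → 2006-03-11.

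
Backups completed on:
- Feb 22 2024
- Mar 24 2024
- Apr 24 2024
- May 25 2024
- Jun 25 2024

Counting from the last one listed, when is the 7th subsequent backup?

Jan 28 2025

Gaps between consecutive events: 31, 31, 31, 31 days — a constant 31-day interval.
Jun 25 2024 + 31 days = Jul 26 2024.
Jul 26 2024 + 31 days = Aug 26 2024.
Aug 26 2024 + 31 days = Sep 26 2024.
Sep 26 2024 + 31 days = Oct 27 2024.
Oct 27 2024 + 31 days = Nov 27 2024.
Nov 27 2024 + 31 days = Dec 28 2024.
Dec 28 2024 + 31 days = Jan 28 2025.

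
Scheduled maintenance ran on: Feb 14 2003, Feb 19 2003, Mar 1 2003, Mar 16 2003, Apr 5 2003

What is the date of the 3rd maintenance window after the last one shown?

Gaps: 5, 10, 15, 20 days — each gap is 5 larger than the previous one.
Next gap: 25 days. Apr 5 2003 + 25 days = Apr 30 2003.
Next gap: 30 days. Apr 30 2003 + 30 days = May 30 2003.
Next gap: 35 days. May 30 2003 + 35 days = Jul 4 2003.

Jul 4 2003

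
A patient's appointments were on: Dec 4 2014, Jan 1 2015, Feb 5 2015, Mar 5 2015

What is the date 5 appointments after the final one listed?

Gaps: 28, 35, 28 days — a mix of 28 and 35. Every date is a Thursday.
Each is the 1st Thursday of its month.
1st Thursday of April 2015: Apr 2 2015.
May 2015 — 1st Thursday is May 7 2015.
June 2015 — 1st Thursday is Jun 4 2015.
July 2015 — 1st Thursday is Jul 2 2015.
1st Thursday of August 2015: Aug 6 2015.

Aug 6 2015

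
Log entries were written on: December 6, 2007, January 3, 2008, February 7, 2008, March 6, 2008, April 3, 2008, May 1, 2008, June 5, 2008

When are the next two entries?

Gaps: 28, 35, 28, 28, 28, 35 days — a mix of 28 and 35. Every date is a Thursday.
Each is the 1st Thursday of its month.
July 2008 — 1st Thursday is July 3, 2008.
August 2008 — 1st Thursday is August 7, 2008.

July 3, 2008; August 7, 2008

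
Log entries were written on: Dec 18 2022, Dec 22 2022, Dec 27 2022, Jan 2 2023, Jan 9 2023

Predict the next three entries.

Intervals are 4, 5, 6, 7 days — an arithmetic progression with common difference 1.
Next gap: 8 days. Jan 9 2023 + 8 days = Jan 17 2023.
Next gap: 9 days. Jan 17 2023 + 9 days = Jan 26 2023.
Next gap: 10 days. Jan 26 2023 + 10 days = Feb 5 2023.

Jan 17 2023, Jan 26 2023, Feb 5 2023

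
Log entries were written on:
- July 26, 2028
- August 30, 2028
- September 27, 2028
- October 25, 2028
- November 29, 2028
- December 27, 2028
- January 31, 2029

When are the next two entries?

Every date is a Wednesday; gaps 35, 28, 28, 35, 28, 35 days.
Each is the last Wednesday of its month (at least one falls on the 29th or later, ruling out '4th Wednesday').
February 2029 ends with Wednesday February 28, 2029.
Last Wednesday of March 2029: March 28, 2029.

February 28, 2029; March 28, 2029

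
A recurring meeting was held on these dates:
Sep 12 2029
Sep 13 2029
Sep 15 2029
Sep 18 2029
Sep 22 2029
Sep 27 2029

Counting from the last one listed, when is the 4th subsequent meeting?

Oct 27 2029

The spacing grows by 1 each time: 1, 2, 3, 4, 5 days.
Next gap: 6 days. Sep 27 2029 + 6 days = Oct 3 2029.
Next gap: 7 days. Oct 3 2029 + 7 days = Oct 10 2029.
Next gap: 8 days. Oct 10 2029 + 8 days = Oct 18 2029.
Next gap: 9 days. Oct 18 2029 + 9 days = Oct 27 2029.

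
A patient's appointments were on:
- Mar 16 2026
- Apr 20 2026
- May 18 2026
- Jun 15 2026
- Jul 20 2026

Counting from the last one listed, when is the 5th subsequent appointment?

Dec 21 2026

These are Mondays at 28- or 35-day spacing (35, 28, 28, 35).
The pattern: 3rd Monday of the month.
3rd Monday of August 2026: Aug 17 2026.
September 2026 — 3rd Monday is Sep 21 2026.
October 2026 — 3rd Monday is Oct 19 2026.
November 2026 — 3rd Monday is Nov 16 2026.
3rd Monday of December 2026: Dec 21 2026.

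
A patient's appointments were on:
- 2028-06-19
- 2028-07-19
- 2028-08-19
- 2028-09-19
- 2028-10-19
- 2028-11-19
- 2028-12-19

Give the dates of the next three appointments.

2029-01-19, 2029-02-19, 2029-03-19

The day-of-month is always 19 (30, 31, 31, 30, 31, 30 days between events).
So this recurs on the 19th of each month.
January 2029: 2029-01-19.
February 2029: 2029-02-19.
Next: March 2029 → 2029-03-19.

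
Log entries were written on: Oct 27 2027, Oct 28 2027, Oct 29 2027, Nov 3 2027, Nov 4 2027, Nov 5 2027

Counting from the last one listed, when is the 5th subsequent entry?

Nov 18 2027

Gaps: 1, 1, 5, 1, 1 days — not constant, but cyclic with period 3.
The events fall on every Wednesday, Thursday and Friday.
The following Wednesday is Nov 10 2027.
The following Thursday is Nov 11 2027.
Next Friday: Nov 12 2027.
The following Wednesday is Nov 17 2027.
The following Thursday is Nov 18 2027.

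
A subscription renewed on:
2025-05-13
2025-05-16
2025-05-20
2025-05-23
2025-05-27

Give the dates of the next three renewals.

Every event lands on a Tuesday or Friday (gaps cycle 3, 4, 3, 4).
So the schedule is: every Tuesday and Friday.
Next Friday: 2025-05-30.
Next Tuesday: 2025-06-03.
Next Friday: 2025-06-06.

2025-05-30, 2025-06-03, 2025-06-06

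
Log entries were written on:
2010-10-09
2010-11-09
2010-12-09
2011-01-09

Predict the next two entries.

2011-02-09, 2011-03-09

Each date is the 9th; the gaps (31, 30, 31) track the month lengths.
The rule is the 9th of each month.
Next: February 2011 → 2011-02-09.
Next: March 2011 → 2011-03-09.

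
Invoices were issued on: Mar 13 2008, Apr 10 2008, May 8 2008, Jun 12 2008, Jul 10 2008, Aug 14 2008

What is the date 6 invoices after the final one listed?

All dates are Thursdays, 28, 28, 35, 28, 35 days apart.
Specifically, the 2nd Thursday of each month.
2nd Thursday of September 2008: Sep 11 2008.
2nd Thursday of October 2008: Oct 9 2008.
2nd Thursday of November 2008: Nov 13 2008.
December 2008 — 2nd Thursday is Dec 11 2008.
2nd Thursday of January 2009: Jan 8 2009.
February 2009 — 2nd Thursday is Feb 12 2009.

Feb 12 2009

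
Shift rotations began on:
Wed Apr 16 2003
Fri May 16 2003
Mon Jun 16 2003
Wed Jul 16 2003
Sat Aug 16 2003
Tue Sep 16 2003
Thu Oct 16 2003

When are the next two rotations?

Sun Nov 16 2003, Tue Dec 16 2003

Each date is the 16th; the gaps (30, 31, 30, 31, 31, 30) track the month lengths.
The rule is the 16th of each month.
Next: November 2003 → Sun Nov 16 2003.
December 2003: Tue Dec 16 2003.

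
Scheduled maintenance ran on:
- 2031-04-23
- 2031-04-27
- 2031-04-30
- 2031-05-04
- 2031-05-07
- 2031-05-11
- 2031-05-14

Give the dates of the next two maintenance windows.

2031-05-18, 2031-05-21

Gaps: 4, 3, 4, 3, 4, 3 days — not constant, but cyclic with period 2.
The events fall on every Wednesday and Sunday.
The following Sunday is 2031-05-18.
Next Wednesday: 2031-05-21.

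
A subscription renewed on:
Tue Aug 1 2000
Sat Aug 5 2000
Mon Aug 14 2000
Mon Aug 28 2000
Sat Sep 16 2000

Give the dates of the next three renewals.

Intervals are 4, 9, 14, 19 days — an arithmetic progression with common difference 5.
Next gap: 24 days. Sat Sep 16 2000 + 24 days = Tue Oct 10 2000.
Next gap: 29 days. Tue Oct 10 2000 + 29 days = Wed Nov 8 2000.
Next gap: 34 days. Wed Nov 8 2000 + 34 days = Tue Dec 12 2000.

Tue Oct 10 2000, Wed Nov 8 2000, Tue Dec 12 2000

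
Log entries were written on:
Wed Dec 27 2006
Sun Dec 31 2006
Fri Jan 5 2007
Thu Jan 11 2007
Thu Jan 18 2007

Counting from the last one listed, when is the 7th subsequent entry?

Thu Apr 5 2007

The spacing grows by 1 each time: 4, 5, 6, 7 days.
Next gap: 8 days. Thu Jan 18 2007 + 8 days = Fri Jan 26 2007.
Next gap: 9 days. Fri Jan 26 2007 + 9 days = Sun Feb 4 2007.
Next gap: 10 days. Sun Feb 4 2007 + 10 days = Wed Feb 14 2007.
Next gap: 11 days. Wed Feb 14 2007 + 11 days = Sun Feb 25 2007.
Next gap: 12 days. Sun Feb 25 2007 + 12 days = Fri Mar 9 2007.
Next gap: 13 days. Fri Mar 9 2007 + 13 days = Thu Mar 22 2007.
Next gap: 14 days. Thu Mar 22 2007 + 14 days = Thu Apr 5 2007.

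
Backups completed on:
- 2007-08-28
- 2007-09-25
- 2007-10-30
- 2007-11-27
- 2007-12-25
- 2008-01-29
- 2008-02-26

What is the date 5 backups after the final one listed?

Every date is a Tuesday; gaps 28, 35, 28, 28, 35, 28 days.
Each is the last Tuesday of its month (at least one falls on the 29th or later, ruling out '4th Tuesday').
Last Tuesday of March 2008: 2008-03-25.
April 2008 ends with Tuesday 2008-04-29.
May 2008 ends with Tuesday 2008-05-27.
June 2008 ends with Tuesday 2008-06-24.
July 2008 ends with Tuesday 2008-07-29.

2008-07-29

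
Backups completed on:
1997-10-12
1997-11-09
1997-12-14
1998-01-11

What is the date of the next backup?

1998-02-08

All dates are Sundays, 28, 35, 28 days apart.
Specifically, the 2nd Sunday of each month.
February 1998 — 2nd Sunday is 1998-02-08.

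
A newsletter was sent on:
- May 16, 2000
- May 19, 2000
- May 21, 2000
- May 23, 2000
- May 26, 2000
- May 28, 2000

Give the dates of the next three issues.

May 30, 2000; June 2, 2000; June 4, 2000

Every event lands on a Tuesday or Friday or Sunday (gaps cycle 3, 2, 2, 3, 2).
So the schedule is: every Tuesday, Friday and Sunday.
The following Tuesday is May 30, 2000.
Next Friday: June 2, 2000.
The following Sunday is June 4, 2000.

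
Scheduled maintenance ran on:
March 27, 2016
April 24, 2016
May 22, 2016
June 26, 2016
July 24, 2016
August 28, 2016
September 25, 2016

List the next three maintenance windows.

All dates are Sundays, 28, 28, 35, 28, 35, 28 days apart.
Specifically, the 4th Sunday of each month.
October 2016 — 4th Sunday is October 23, 2016.
November 2016 — 4th Sunday is November 27, 2016.
December 2016 — 4th Sunday is December 25, 2016.

October 23, 2016; November 27, 2016; December 25, 2016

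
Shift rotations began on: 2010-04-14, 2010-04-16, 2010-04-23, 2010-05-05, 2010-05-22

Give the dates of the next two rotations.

The spacing grows by 5 each time: 2, 7, 12, 17 days.
Next gap: 22 days. 2010-05-22 + 22 days = 2010-06-13.
Next gap: 27 days. 2010-06-13 + 27 days = 2010-07-10.

2010-06-13, 2010-07-10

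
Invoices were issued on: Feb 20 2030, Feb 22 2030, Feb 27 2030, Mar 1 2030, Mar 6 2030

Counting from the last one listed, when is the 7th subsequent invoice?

Mar 29 2030

The gap pattern 2, 5, 2, 5 repeats every 2 events.
These are the Wednesdays and Fridays of each week.
The following Friday is Mar 8 2030.
The following Wednesday is Mar 13 2030.
The following Friday is Mar 15 2030.
The following Wednesday is Mar 20 2030.
Next Friday: Mar 22 2030.
The following Wednesday is Mar 27 2030.
The following Friday is Mar 29 2030.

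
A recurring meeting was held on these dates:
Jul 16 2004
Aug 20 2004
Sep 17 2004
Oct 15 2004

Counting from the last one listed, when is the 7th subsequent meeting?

These are Fridays at 28- or 35-day spacing (35, 28, 28).
The pattern: 3rd Friday of the month.
3rd Friday of November 2004: Nov 19 2004.
December 2004 — 3rd Friday is Dec 17 2004.
January 2005 — 3rd Friday is Jan 21 2005.
3rd Friday of February 2005: Feb 18 2005.
March 2005 — 3rd Friday is Mar 18 2005.
April 2005 — 3rd Friday is Apr 15 2005.
3rd Friday of May 2005: May 20 2005.

May 20 2005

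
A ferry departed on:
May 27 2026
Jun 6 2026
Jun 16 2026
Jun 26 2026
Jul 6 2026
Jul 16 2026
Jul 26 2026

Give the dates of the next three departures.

Aug 5 2026, Aug 15 2026, Aug 25 2026

Every event comes 10 days after the last (10, 10, 10, 10, 10, 10).
Jul 26 2026 + 10 days = Aug 5 2026.
Aug 5 2026 + 10 days = Aug 15 2026.
Aug 15 2026 + 10 days = Aug 25 2026.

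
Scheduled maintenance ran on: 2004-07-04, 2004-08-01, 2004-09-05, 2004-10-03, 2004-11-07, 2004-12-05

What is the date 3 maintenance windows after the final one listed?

Gaps: 28, 35, 28, 35, 28 days — a mix of 28 and 35. Every date is a Sunday.
Each is the 1st Sunday of its month.
1st Sunday of January 2005: 2005-01-02.
1st Sunday of February 2005: 2005-02-06.
March 2005 — 1st Sunday is 2005-03-06.

2005-03-06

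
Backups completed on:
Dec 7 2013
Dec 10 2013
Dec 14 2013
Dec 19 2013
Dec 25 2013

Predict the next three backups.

Intervals are 3, 4, 5, 6 days — an arithmetic progression with common difference 1.
Next gap: 7 days. Dec 25 2013 + 7 days = Jan 1 2014.
Next gap: 8 days. Jan 1 2014 + 8 days = Jan 9 2014.
Next gap: 9 days. Jan 9 2014 + 9 days = Jan 18 2014.

Jan 1 2014, Jan 9 2014, Jan 18 2014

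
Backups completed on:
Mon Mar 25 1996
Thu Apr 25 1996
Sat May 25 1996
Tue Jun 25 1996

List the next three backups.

Thu Jul 25 1996, Sun Aug 25 1996, Wed Sep 25 1996

Each date is the 25th; the gaps (31, 30, 31) track the month lengths.
The rule is the 25th of each month.
July 1996: Thu Jul 25 1996.
August 1996: Sun Aug 25 1996.
September 1996: Wed Sep 25 1996.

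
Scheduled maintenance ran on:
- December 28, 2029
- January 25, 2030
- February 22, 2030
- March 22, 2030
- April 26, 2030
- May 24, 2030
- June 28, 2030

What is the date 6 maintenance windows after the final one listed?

December 27, 2030

Gaps: 28, 28, 28, 35, 28, 35 days — a mix of 28 and 35. Every date is a Friday.
Each is the 4th Friday of its month.
July 2030 — 4th Friday is July 26, 2030.
4th Friday of August 2030: August 23, 2030.
4th Friday of September 2030: September 27, 2030.
4th Friday of October 2030: October 25, 2030.
4th Friday of November 2030: November 22, 2030.
4th Friday of December 2030: December 27, 2030.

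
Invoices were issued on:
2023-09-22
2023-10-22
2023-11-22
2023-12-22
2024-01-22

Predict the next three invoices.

2024-02-22, 2024-03-22, 2024-04-22

Gaps: 30, 31, 30, 31 days — not constant. Every event is on the 22nd of the month.
Pattern: the 22nd of each month.
Next: February 2024 → 2024-02-22.
March 2024: 2024-03-22.
April 2024: 2024-04-22.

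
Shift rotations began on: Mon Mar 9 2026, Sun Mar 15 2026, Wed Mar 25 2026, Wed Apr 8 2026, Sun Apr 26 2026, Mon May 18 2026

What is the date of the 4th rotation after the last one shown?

Intervals are 6, 10, 14, 18, 22 days — an arithmetic progression with common difference 4.
Next gap: 26 days. Mon May 18 2026 + 26 days = Sat Jun 13 2026.
Next gap: 30 days. Sat Jun 13 2026 + 30 days = Mon Jul 13 2026.
Next gap: 34 days. Mon Jul 13 2026 + 34 days = Sun Aug 16 2026.
Next gap: 38 days. Sun Aug 16 2026 + 38 days = Wed Sep 23 2026.

Wed Sep 23 2026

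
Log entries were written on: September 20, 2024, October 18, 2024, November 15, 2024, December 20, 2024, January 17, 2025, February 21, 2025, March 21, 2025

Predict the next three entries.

Gaps: 28, 28, 35, 28, 35, 28 days — a mix of 28 and 35. Every date is a Friday.
Each is the 3rd Friday of its month.
April 2025 — 3rd Friday is April 18, 2025.
May 2025 — 3rd Friday is May 16, 2025.
June 2025 — 3rd Friday is June 20, 2025.

April 18, 2025; May 16, 2025; June 20, 2025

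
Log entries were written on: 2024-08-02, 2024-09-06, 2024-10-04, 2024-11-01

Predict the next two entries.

All dates are Fridays, 35, 28, 28 days apart.
Specifically, the 1st Friday of each month.
December 2024 — 1st Friday is 2024-12-06.
January 2025 — 1st Friday is 2025-01-03.

2024-12-06, 2025-01-03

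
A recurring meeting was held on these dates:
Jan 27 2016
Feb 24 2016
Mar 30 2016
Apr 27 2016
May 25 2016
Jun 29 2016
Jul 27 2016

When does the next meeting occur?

Aug 31 2016

Every date is a Wednesday; gaps 28, 35, 28, 28, 35, 28 days.
Each is the last Wednesday of its month (at least one falls on the 29th or later, ruling out '4th Wednesday').
August 2016 ends with Wednesday Aug 31 2016.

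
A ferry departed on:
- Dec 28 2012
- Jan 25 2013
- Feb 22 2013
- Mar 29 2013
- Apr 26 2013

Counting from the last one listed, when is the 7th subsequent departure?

Nov 29 2013

These are Fridays with 28, 28, 35, 28-day gaps.
Each is the final Friday of its month — Mar 29 2013 is past the 28th, so '4th Friday' doesn't fit.
Last Friday of May 2013: May 31 2013.
June 2013 ends with Friday Jun 28 2013.
Last Friday of July 2013: Jul 26 2013.
August 2013 ends with Friday Aug 30 2013.
Last Friday of September 2013: Sep 27 2013.
October 2013 ends with Friday Oct 25 2013.
November 2013 ends with Friday Nov 29 2013.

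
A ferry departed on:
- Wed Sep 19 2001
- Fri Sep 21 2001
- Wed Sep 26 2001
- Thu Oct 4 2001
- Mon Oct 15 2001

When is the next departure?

The spacing grows by 3 each time: 2, 5, 8, 11 days.
Next gap: 14 days. Mon Oct 15 2001 + 14 days = Mon Oct 29 2001.

Mon Oct 29 2001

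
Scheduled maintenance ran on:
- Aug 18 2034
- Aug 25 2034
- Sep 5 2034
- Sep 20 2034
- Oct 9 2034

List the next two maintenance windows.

Gaps: 7, 11, 15, 19 days — each gap is 4 larger than the previous one.
Next gap: 23 days. Oct 9 2034 + 23 days = Nov 1 2034.
Next gap: 27 days. Nov 1 2034 + 27 days = Nov 28 2034.

Nov 1 2034, Nov 28 2034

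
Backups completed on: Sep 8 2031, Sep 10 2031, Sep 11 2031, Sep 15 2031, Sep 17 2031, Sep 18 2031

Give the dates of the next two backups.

Sep 22 2031, Sep 24 2031

Every event lands on a Monday or Wednesday or Thursday (gaps cycle 2, 1, 4, 2, 1).
So the schedule is: every Monday, Wednesday and Thursday.
The following Monday is Sep 22 2031.
Next Wednesday: Sep 24 2031.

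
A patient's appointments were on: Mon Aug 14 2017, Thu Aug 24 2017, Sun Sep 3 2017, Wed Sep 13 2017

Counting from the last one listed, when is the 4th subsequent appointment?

Mon Oct 23 2017

Gaps between consecutive events: 10, 10, 10 days — a constant 10-day interval.
Wed Sep 13 2017 + 10 days = Sat Sep 23 2017.
Sat Sep 23 2017 + 10 days = Tue Oct 3 2017.
Tue Oct 3 2017 + 10 days = Fri Oct 13 2017.
Fri Oct 13 2017 + 10 days = Mon Oct 23 2017.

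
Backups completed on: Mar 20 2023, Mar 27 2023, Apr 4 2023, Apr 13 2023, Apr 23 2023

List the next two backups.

Gaps: 7, 8, 9, 10 days — each gap is 1 larger than the previous one.
Next gap: 11 days. Apr 23 2023 + 11 days = May 4 2023.
Next gap: 12 days. May 4 2023 + 12 days = May 16 2023.

May 4 2023, May 16 2023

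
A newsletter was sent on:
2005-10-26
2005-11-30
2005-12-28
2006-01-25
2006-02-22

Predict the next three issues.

2006-03-29, 2006-04-26, 2006-05-31

Every date is a Wednesday; gaps 35, 28, 28, 28 days.
Each is the last Wednesday of its month (at least one falls on the 29th or later, ruling out '4th Wednesday').
Last Wednesday of March 2006: 2006-03-29.
Last Wednesday of April 2006: 2006-04-26.
Last Wednesday of May 2006: 2006-05-31.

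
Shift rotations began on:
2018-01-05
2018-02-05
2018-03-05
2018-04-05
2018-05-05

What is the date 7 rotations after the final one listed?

Each date is the 5th; the gaps (31, 28, 31, 30) track the month lengths.
The rule is the 5th of each month.
Next: June 2018 → 2018-06-05.
July 2018: 2018-07-05.
August 2018: 2018-08-05.
September 2018: 2018-09-05.
Next: October 2018 → 2018-10-05.
Next: November 2018 → 2018-11-05.
December 2018: 2018-12-05.

2018-12-05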